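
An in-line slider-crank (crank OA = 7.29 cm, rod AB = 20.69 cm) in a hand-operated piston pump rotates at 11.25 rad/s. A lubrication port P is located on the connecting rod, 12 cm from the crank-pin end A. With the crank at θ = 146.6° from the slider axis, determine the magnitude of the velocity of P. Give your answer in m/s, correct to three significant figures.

0.471

ω = 11.25 rad/s.  Crank-pin speed |V_A| = rω = 0.82013 m/s, perpendicular to OA.
Rod angle: sinφ = −(r/L) sinθ ⇒ φ = -11.184°; ω_rod = −rω cosθ/√(L²−r²sin²θ) = +3.3733 rad/s.
V_P = V_A + ω_rod × AP, with AP = 0.12 m along the rod.
Components: V_Px = −rω sinθ − a·ω_rod·sinφ = -0.37295 m/s;  V_Py = rω cosθ + a·ω_rod·cosφ = -0.28757 m/s.
|V_P| = √(V_Px² + V_Py²) = 0.47094 m/s.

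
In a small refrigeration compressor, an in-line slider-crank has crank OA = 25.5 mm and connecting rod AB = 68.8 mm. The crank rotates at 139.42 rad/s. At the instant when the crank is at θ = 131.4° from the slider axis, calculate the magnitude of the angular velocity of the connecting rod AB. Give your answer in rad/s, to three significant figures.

ω = 139.4 rad/s
The rod makes angle φ with the slider axis where L sinφ = r sinθ; differentiating, L cosφ·φ̇ = r ω cosθ.
L cosφ = √(L² − r² sin²θ) = 0.066088 m.
|ω_rod| = r ω |cosθ| / √(L² − r² sin²θ) = 0.0255·139.4·0.66131/0.066088 = 35.576 rad/s.

35.6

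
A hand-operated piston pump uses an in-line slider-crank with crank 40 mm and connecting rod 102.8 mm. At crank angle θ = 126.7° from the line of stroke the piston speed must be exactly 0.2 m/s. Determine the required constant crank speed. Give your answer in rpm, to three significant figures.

78.8

For an in-line slider-crank, |v_piston| = rω|sinθ|·[1 + r cosθ/√(L² − r² sin²θ)].
With r = 0.04 m, L = 0.1028 m, θ = 126.7°: the bracketed kinematic factor |dx/dθ| = 0.024221 m.
ω = v/|dx/dθ| = 0.2/0.024221 = 8.2571 rad/s.
N = 60ω/(2π) = 78.85 rpm.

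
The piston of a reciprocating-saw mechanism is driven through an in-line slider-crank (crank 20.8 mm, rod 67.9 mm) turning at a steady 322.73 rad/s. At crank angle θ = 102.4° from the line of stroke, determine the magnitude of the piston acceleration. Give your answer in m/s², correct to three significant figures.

1090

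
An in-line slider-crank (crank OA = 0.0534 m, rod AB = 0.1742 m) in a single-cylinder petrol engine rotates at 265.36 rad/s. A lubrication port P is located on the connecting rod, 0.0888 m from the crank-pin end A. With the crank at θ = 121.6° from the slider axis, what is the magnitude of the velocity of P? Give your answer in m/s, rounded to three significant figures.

11.6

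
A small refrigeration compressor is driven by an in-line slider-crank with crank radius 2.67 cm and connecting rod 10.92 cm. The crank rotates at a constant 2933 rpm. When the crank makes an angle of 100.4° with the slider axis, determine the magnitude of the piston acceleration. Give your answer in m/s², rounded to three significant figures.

ω = 2π·2933/60 = 307.1 rad/s
x(θ) = r cosθ + √(L² − r² sin²θ); with ω constant, a = ω²·d²x/dθ².
d²x/dθ² = −r cosθ − r²(cos2θ)/√u − r⁴ sin²2θ/(4u^{3/2}),  u = L² − r² sin²θ = 0.011235 m².
Substituting r = 0.0267 m, L = 0.1092 m, θ = 100.4°: d²x/dθ² = +0.011094 m.
a = ω²·d²x/dθ² = (307.1)²·(+0.011094) = +1046.5 m/s²;  |a| = 1046.5 m/s².

1050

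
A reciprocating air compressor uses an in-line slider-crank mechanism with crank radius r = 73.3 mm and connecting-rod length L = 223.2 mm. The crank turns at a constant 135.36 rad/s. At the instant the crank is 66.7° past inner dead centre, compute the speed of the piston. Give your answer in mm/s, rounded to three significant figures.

10400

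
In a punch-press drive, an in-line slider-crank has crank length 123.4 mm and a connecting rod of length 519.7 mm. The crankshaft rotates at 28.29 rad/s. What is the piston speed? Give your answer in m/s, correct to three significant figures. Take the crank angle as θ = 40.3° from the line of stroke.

2.67

ω = 28.29 rad/s
For an in-line slider-crank, x = r cosθ + √(L² − r² sin²θ), so v = −rω sinθ·[1 + r cosθ/√(L² − r² sin²θ)].
With r = 0.1234 m, L = 0.5197 m, θ = 40.3°: √(L² − r² sin²θ) = 0.51353 m.
v = −0.1234·28.29·0.64679·[1 + 0.1234·0.76267/0.51353] = -2.6717 m/s.
|v| = 2.6717 m/s.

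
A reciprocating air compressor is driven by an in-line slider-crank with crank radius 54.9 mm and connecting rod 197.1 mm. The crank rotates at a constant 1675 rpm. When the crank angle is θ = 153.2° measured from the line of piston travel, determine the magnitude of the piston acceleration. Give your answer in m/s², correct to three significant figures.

ω = 2π·1675/60 = 175.4 rad/s
x(θ) = r cosθ + √(L² − r² sin²θ); with ω constant, a = ω²·d²x/dθ².
d²x/dθ² = −r cosθ − r²(cos2θ)/√u − r⁴ sin²2θ/(4u^{3/2}),  u = L² − r² sin²θ = 0.0382357 m².
Substituting r = 0.0549 m, L = 0.1971 m, θ = 153.2°: d²x/dθ² = +0.039659 m.
a = ω²·d²x/dθ² = (175.4)²·(+0.039659) = +1220.2 m/s²;  |a| = 1220.2 m/s².

1220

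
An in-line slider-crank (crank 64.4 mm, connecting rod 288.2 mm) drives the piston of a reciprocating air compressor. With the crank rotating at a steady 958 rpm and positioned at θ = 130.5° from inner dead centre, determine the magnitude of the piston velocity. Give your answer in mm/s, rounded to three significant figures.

4190

ω = 2π·958/60 = 100.3 rad/s
For an in-line slider-crank, x = r cosθ + √(L² − r² sin²θ), so v = −rω sinθ·[1 + r cosθ/√(L² − r² sin²θ)].
With r = 0.0644 m, L = 0.2882 m, θ = 130.5°: √(L² − r² sin²θ) = 0.28401 m.
v = −0.0644·100.3·0.76041·[1 + 0.0644·-0.64945/0.28401] = -4.1893 m/s.
|v| = 4.1893 m/s = 4189.3 mm/s.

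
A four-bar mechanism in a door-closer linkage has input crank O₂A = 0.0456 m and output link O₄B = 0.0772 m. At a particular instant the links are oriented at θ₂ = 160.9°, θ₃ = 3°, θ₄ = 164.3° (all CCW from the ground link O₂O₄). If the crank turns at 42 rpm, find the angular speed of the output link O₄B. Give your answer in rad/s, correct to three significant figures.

3.05

ω₂ = 4.398 rad/s (from 42 rpm).
Differentiating the loop-closure r₂e^{iθ₂}+r₃e^{iθ₃}=r₁+r₄e^{iθ₄} gives r₂ω₂e^{iθ₂}+r₃ω₃e^{iθ₃}=r₄ω₄e^{iθ₄}.
Eliminating the other unknown: ω₄ = r₂ω₂ sin(θ₂−θ₃) / [r₄ sin(θ₄−θ₃)].
Numerator sine = +0.37622; denominator sine = +0.32061.
Result = 0.0456·4.398·(+0.37622) / (0.0772·(+0.32061)) = +3.0485 rad/s; magnitude 3.0485 rad/s.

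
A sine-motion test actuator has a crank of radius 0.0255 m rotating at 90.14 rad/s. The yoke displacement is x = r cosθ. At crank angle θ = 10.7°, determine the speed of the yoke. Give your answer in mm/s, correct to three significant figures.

ω = 90.14 rad/s
x = r cosθ ⇒ ẋ = −rω sinθ.
|v| = rω|sinθ| = 0.0255·90.14·|sin 10.7°| = 0.42677 m/s = 426.77 mm/s.

427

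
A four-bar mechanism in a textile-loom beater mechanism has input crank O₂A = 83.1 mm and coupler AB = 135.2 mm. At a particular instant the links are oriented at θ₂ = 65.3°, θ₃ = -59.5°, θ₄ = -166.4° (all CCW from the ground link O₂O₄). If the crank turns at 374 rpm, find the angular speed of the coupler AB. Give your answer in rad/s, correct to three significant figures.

19.7

ω₂ = 39.17 rad/s (from 374 rpm).
Differentiating the loop-closure r₂e^{iθ₂}+r₃e^{iθ₃}=r₁+r₄e^{iθ₄} gives r₂ω₂e^{iθ₂}+r₃ω₃e^{iθ₃}=r₄ω₄e^{iθ₄}.
Eliminating the other unknown: ω₃ = r₂ω₂ sin(θ₄−θ₂) / [r₃ sin(θ₃−θ₄)].
Numerator sine = +0.78478; denominator sine = +0.95681.
Result = 0.0831·39.17·(+0.78478) / (0.1352·(+0.95681)) = +19.744 rad/s; magnitude 19.744 rad/s.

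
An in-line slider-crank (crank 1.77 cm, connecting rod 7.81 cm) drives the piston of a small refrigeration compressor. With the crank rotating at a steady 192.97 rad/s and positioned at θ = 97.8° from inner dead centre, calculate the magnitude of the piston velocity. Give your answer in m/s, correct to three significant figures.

3.28

ω = 193 rad/s
For an in-line slider-crank, x = r cosθ + √(L² − r² sin²θ), so v = −rω sinθ·[1 + r cosθ/√(L² − r² sin²θ)].
With r = 0.0177 m, L = 0.0781 m, θ = 97.8°: √(L² − r² sin²θ) = 0.076106 m.
v = −0.0177·193·0.99075·[1 + 0.0177·-0.13572/0.076106] = -3.2772 m/s.
|v| = 3.2772 m/s.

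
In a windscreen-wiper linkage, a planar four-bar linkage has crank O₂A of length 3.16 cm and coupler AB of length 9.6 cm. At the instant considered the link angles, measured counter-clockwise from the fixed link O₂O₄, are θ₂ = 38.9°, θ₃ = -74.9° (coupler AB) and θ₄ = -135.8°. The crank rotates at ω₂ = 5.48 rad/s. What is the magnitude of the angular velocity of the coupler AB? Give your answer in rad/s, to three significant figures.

0.191

ω₂ = 5.48 rad/s
Differentiating the loop-closure r₂e^{iθ₂}+r₃e^{iθ₃}=r₁+r₄e^{iθ₄} gives r₂ω₂e^{iθ₂}+r₃ω₃e^{iθ₃}=r₄ω₄e^{iθ₄}.
Eliminating the other unknown: ω₃ = r₂ω₂ sin(θ₄−θ₂) / [r₃ sin(θ₃−θ₄)].
Numerator sine = -0.09237; denominator sine = +0.87377.
Result = 0.0316·5.48·(-0.09237) / (0.096·(+0.87377)) = -0.19069 rad/s; magnitude 0.19069 rad/s.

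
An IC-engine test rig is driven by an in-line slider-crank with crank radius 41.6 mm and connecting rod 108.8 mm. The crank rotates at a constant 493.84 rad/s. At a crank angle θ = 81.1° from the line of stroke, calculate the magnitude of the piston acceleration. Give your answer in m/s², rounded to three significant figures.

ω = 493.8 rad/s
x(θ) = r cosθ + √(L² − r² sin²θ); with ω constant, a = ω²·d²x/dθ².
d²x/dθ² = −r cosθ − r²(cos2θ)/√u − r⁴ sin²2θ/(4u^{3/2}),  u = L² − r² sin²θ = 0.0101483 m².
Substituting r = 0.0416 m, L = 0.1088 m, θ = 81.1°: d²x/dθ² = +0.0098519 m.
a = ω²·d²x/dθ² = (493.8)²·(+0.0098519) = +2402.7 m/s²;  |a| = 2402.7 m/s².

2400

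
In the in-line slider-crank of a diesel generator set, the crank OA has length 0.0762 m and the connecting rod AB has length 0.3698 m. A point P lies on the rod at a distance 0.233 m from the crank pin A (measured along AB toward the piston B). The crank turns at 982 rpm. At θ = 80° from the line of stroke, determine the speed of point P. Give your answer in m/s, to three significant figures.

7.91

ω = 102.8 rad/s.  Crank-pin speed |V_A| = rω = 7.836 m/s, perpendicular to OA.
Rod angle: sinφ = −(r/L) sinθ ⇒ φ = -11.708°; ω_rod = −rω cosθ/√(L²−r²sin²θ) = -3.7578 rad/s.
V_P = V_A + ω_rod × AP, with AP = 0.233 m along the rod.
Components: V_Px = −rω sinθ − a·ω_rod·sinφ = -7.8946 m/s;  V_Py = rω cosθ + a·ω_rod·cosφ = +0.50337 m/s.
|V_P| = √(V_Px² + V_Py²) = 7.9107 m/s.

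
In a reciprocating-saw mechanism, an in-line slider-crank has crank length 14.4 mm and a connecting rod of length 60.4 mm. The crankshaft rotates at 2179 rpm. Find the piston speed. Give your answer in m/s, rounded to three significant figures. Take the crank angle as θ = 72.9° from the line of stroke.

ω = 2π·2179/60 = 228.2 rad/s
For an in-line slider-crank, x = r cosθ + √(L² − r² sin²θ), so v = −rω sinθ·[1 + r cosθ/√(L² − r² sin²θ)].
With r = 0.0144 m, L = 0.0604 m, θ = 72.9°: √(L² − r² sin²θ) = 0.058811 m.
v = −0.0144·228.2·0.95579·[1 + 0.0144·0.29404/0.058811] = -3.3667 m/s.
|v| = 3.3667 m/s.

3.37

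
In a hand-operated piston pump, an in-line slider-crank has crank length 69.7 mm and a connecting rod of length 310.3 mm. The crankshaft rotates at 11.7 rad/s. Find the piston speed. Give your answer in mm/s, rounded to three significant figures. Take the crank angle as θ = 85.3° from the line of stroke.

ω = 11.7 rad/s
For an in-line slider-crank, x = r cosθ + √(L² − r² sin²θ), so v = −rω sinθ·[1 + r cosθ/√(L² − r² sin²θ)].
With r = 0.0697 m, L = 0.3103 m, θ = 85.3°: √(L² − r² sin²θ) = 0.30242 m.
v = −0.0697·11.7·0.99664·[1 + 0.0697·0.08194/0.30242] = -0.8281 m/s.
|v| = 0.8281 m/s = 828.1 mm/s.

828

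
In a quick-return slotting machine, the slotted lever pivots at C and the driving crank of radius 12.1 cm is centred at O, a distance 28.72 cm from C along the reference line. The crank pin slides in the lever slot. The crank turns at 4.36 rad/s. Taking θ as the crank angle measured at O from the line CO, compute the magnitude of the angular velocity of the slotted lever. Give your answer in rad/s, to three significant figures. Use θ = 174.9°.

ω = 4.36 rad/s
Crank pin A relative to C: A = (d + r cosθ, r sinθ); lever angle φ = atan2(r sinθ, d + r cosθ).
Differentiating tanφ: φ̇ = rω(d cosθ + r)/(d² + r² + 2dr cosθ).
d² + r² + 2dr cosθ = |CA|² = 0.0278976 m²;  d cosθ + r = -0.16506 m.
|ω_lever| = |0.121·4.36·-0.16506| / 0.0278976 = 3.1214 rad/s.

3.12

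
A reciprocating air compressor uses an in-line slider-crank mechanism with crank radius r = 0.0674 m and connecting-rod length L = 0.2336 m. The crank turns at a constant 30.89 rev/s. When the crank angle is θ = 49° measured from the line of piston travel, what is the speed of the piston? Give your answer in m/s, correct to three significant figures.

11.8

ω = 2π·30.9 = 194.1 rad/s
For an in-line slider-crank, x = r cosθ + √(L² − r² sin²θ), so v = −rω sinθ·[1 + r cosθ/√(L² − r² sin²θ)].
With r = 0.0674 m, L = 0.2336 m, θ = 49°: √(L² − r² sin²θ) = 0.22799 m.
v = −0.0674·194.1·0.75471·[1 + 0.0674·0.65606/0.22799] = -11.788 m/s.
|v| = 11.788 m/s.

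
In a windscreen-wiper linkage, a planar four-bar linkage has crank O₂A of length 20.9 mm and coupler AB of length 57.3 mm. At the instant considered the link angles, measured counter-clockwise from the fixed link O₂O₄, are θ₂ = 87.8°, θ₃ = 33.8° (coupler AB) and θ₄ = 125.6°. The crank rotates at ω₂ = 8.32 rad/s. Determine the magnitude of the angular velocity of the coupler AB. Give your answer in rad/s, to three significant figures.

1.86

ω₂ = 8.32 rad/s
Differentiating the loop-closure r₂e^{iθ₂}+r₃e^{iθ₃}=r₁+r₄e^{iθ₄} gives r₂ω₂e^{iθ₂}+r₃ω₃e^{iθ₃}=r₄ω₄e^{iθ₄}.
Eliminating the other unknown: ω₃ = r₂ω₂ sin(θ₄−θ₂) / [r₃ sin(θ₃−θ₄)].
Numerator sine = +0.61291; denominator sine = -0.99951.
Result = 0.0209·8.32·(+0.61291) / (0.0573·(-0.99951)) = -1.8609 rad/s; magnitude 1.8609 rad/s.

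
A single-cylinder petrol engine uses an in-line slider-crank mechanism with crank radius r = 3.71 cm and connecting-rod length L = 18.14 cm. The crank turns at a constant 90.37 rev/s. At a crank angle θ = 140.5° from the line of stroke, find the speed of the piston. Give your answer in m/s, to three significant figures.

ω = 2π·90.4 = 567.8 rad/s
For an in-line slider-crank, x = r cosθ + √(L² − r² sin²θ), so v = −rω sinθ·[1 + r cosθ/√(L² − r² sin²θ)].
With r = 0.0371 m, L = 0.1814 m, θ = 140.5°: √(L² − r² sin²θ) = 0.17986 m.
v = −0.0371·567.8·0.63608·[1 + 0.0371·-0.77162/0.17986] = -11.267 m/s.
|v| = 11.267 m/s.

11.3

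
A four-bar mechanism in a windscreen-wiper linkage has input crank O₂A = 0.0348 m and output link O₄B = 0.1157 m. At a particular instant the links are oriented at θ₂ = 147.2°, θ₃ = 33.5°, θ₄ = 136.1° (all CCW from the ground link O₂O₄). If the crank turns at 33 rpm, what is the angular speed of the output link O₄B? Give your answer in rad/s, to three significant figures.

ω₂ = 3.456 rad/s (from 33 rpm).
Differentiating the loop-closure r₂e^{iθ₂}+r₃e^{iθ₃}=r₁+r₄e^{iθ₄} gives r₂ω₂e^{iθ₂}+r₃ω₃e^{iθ₃}=r₄ω₄e^{iθ₄}.
Eliminating the other unknown: ω₄ = r₂ω₂ sin(θ₂−θ₃) / [r₄ sin(θ₄−θ₃)].
Numerator sine = +0.91566; denominator sine = +0.97592.
Result = 0.0348·3.456·(+0.91566) / (0.1157·(+0.97592)) = +0.97524 rad/s; magnitude 0.97524 rad/s.

0.975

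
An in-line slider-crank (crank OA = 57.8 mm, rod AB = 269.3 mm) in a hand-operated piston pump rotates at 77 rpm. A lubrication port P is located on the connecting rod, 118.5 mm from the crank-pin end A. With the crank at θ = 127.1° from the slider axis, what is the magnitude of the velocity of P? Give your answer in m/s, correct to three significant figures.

0.384

ω = 8.063 rad/s.  Crank-pin speed |V_A| = rω = 0.46607 m/s, perpendicular to OA.
Rod angle: sinφ = −(r/L) sinθ ⇒ φ = -9.857°; ω_rod = −rω cosθ/√(L²−r²sin²θ) = +1.0596 rad/s.
V_P = V_A + ω_rod × AP, with AP = 0.1185 m along the rod.
Components: V_Px = −rω sinθ − a·ω_rod·sinφ = -0.35023 m/s;  V_Py = rω cosθ + a·ω_rod·cosφ = -0.15743 m/s.
|V_P| = √(V_Px² + V_Py²) = 0.38399 m/s.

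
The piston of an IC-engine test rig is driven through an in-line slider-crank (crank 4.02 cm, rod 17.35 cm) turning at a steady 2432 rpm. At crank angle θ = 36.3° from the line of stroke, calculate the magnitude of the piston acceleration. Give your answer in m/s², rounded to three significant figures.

ω = 2π·2432/60 = 254.7 rad/s
x(θ) = r cosθ + √(L² − r² sin²θ); with ω constant, a = ω²·d²x/dθ².
d²x/dθ² = −r cosθ − r²(cos2θ)/√u − r⁴ sin²2θ/(4u^{3/2}),  u = L² − r² sin²θ = 0.0295359 m².
Substituting r = 0.0402 m, L = 0.1735 m, θ = 36.3°: d²x/dθ² = -0.035327 m.
a = ω²·d²x/dθ² = (254.7)²·(-0.035327) = -2291.4 m/s²;  |a| = 2291.4 m/s².

2290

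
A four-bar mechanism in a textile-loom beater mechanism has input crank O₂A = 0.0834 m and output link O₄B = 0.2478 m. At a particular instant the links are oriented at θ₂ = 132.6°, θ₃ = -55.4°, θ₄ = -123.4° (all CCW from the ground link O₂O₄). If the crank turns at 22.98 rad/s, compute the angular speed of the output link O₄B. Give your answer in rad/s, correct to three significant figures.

1.16

ω₂ = 22.98 rad/s
Differentiating the loop-closure r₂e^{iθ₂}+r₃e^{iθ₃}=r₁+r₄e^{iθ₄} gives r₂ω₂e^{iθ₂}+r₃ω₃e^{iθ₃}=r₄ω₄e^{iθ₄}.
Eliminating the other unknown: ω₄ = r₂ω₂ sin(θ₂−θ₃) / [r₄ sin(θ₄−θ₃)].
Numerator sine = -0.13917; denominator sine = -0.92718.
Result = 0.0834·22.98·(-0.13917) / (0.2478·(-0.92718)) = +1.1609 rad/s; magnitude 1.1609 rad/s.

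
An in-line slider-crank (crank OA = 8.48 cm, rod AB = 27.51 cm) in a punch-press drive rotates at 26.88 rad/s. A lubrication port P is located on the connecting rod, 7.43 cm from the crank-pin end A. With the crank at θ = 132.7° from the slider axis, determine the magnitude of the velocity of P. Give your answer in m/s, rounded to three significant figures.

1.94

ω = 26.88 rad/s.  Crank-pin speed |V_A| = rω = 2.2794 m/s, perpendicular to OA.
Rod angle: sinφ = −(r/L) sinθ ⇒ φ = -13.093°; ω_rod = −rω cosθ/√(L²−r²sin²θ) = +5.7691 rad/s.
V_P = V_A + ω_rod × AP, with AP = 0.0743 m along the rod.
Components: V_Px = −rω sinθ − a·ω_rod·sinφ = -1.5781 m/s;  V_Py = rω cosθ + a·ω_rod·cosφ = -1.1283 m/s.
|V_P| = √(V_Px² + V_Py²) = 1.94 m/s.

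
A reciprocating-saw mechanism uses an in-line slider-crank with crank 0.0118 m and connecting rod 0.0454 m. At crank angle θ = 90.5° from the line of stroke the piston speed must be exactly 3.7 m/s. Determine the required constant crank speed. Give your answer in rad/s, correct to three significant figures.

For an in-line slider-crank, |v_piston| = rω|sinθ|·[1 + r cosθ/√(L² − r² sin²θ)].
With r = 0.0118 m, L = 0.0454 m, θ = 90.5°: the bracketed kinematic factor |dx/dθ| = 0.011772 m.
ω = v/|dx/dθ| = 3.7/0.011772 = 314.31 rad/s.

314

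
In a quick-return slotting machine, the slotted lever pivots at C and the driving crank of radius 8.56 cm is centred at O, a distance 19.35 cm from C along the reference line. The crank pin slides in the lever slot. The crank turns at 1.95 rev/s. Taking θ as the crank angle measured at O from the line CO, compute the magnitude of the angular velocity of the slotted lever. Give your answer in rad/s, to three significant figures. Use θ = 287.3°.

ω = 12.25 rad/s (from 1.95 rev/s).
Crank pin A relative to C: A = (d + r cosθ, r sinθ); lever angle φ = atan2(r sinθ, d + r cosθ).
Differentiating tanφ: φ̇ = rω(d cosθ + r)/(d² + r² + 2dr cosθ).
d² + r² + 2dr cosθ = |CA|² = 0.0546208 m²;  d cosθ + r = +0.14314 m.
|ω_lever| = |0.0856·12.25·+0.14314| / 0.0546208 = 2.7485 rad/s.

2.75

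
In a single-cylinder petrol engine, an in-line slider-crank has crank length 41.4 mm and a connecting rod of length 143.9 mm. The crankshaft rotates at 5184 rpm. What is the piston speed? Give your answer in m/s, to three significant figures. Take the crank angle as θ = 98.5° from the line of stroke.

ω = 2π·5184/60 = 542.9 rad/s
For an in-line slider-crank, x = r cosθ + √(L² − r² sin²θ), so v = −rω sinθ·[1 + r cosθ/√(L² − r² sin²θ)].
With r = 0.0414 m, L = 0.1439 m, θ = 98.5°: √(L² − r² sin²θ) = 0.13795 m.
v = −0.0414·542.9·0.98902·[1 + 0.0414·-0.14781/0.13795] = -21.242 m/s.
|v| = 21.242 m/s.

21.2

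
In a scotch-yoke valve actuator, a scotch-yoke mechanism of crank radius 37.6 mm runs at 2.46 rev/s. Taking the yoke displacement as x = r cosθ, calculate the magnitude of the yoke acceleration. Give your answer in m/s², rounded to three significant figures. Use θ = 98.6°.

ω = 15.46 rad/s (from 2.46 rev/s).
x = r cosθ ⇒ ẍ = −rω² cosθ (ω constant).
|a| = rω²|cosθ| = 0.0376·(15.46)²·|cos 98.6°| = 1.3433 m/s².

1.34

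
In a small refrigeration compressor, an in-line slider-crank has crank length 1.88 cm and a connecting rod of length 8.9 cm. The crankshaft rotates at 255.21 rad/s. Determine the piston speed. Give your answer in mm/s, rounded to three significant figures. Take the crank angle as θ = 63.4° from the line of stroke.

ω = 255.2 rad/s
For an in-line slider-crank, x = r cosθ + √(L² − r² sin²θ), so v = −rω sinθ·[1 + r cosθ/√(L² − r² sin²θ)].
With r = 0.0188 m, L = 0.089 m, θ = 63.4°: √(L² − r² sin²θ) = 0.087398 m.
v = −0.0188·255.2·0.89415·[1 + 0.0188·0.44776/0.087398] = -4.7033 m/s.
|v| = 4.7033 m/s = 4703.3 mm/s.

4700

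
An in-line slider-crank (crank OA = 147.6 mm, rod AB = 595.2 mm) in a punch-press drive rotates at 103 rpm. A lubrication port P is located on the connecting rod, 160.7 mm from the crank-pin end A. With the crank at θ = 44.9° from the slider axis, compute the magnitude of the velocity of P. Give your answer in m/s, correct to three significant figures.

ω = 10.79 rad/s.  Crank-pin speed |V_A| = rω = 1.592 m/s, perpendicular to OA.
Rod angle: sinφ = −(r/L) sinθ ⇒ φ = -10.081°; ω_rod = −rω cosθ/√(L²−r²sin²θ) = -1.9244 rad/s.
V_P = V_A + ω_rod × AP, with AP = 0.1607 m along the rod.
Components: V_Px = −rω sinθ − a·ω_rod·sinφ = -1.1779 m/s;  V_Py = rω cosθ + a·ω_rod·cosφ = +0.82323 m/s.
|V_P| = √(V_Px² + V_Py²) = 1.4371 m/s.

1.44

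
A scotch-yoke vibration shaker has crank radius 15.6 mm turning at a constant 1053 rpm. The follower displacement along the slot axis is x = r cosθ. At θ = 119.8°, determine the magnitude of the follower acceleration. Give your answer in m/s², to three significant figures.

94.3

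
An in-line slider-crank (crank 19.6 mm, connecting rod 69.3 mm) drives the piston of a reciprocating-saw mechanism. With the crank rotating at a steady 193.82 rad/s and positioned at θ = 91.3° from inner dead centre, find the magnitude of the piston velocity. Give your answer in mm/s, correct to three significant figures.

ω = 193.8 rad/s
For an in-line slider-crank, x = r cosθ + √(L² − r² sin²θ), so v = −rω sinθ·[1 + r cosθ/√(L² − r² sin²θ)].
With r = 0.0196 m, L = 0.0693 m, θ = 91.3°: √(L² − r² sin²θ) = 0.066472 m.
v = −0.0196·193.8·0.99974·[1 + 0.0196·-0.02269/0.066472] = -3.7725 m/s.
|v| = 3.7725 m/s = 3772.5 mm/s.

3770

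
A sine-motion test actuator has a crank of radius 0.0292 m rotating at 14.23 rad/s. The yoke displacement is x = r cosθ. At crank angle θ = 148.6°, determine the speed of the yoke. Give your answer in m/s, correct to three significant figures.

0.216

ω = 14.23 rad/s
x = r cosθ ⇒ ẋ = −rω sinθ.
|v| = rω|sinθ| = 0.0292·14.23·|sin 148.6°| = 0.21649 m/s.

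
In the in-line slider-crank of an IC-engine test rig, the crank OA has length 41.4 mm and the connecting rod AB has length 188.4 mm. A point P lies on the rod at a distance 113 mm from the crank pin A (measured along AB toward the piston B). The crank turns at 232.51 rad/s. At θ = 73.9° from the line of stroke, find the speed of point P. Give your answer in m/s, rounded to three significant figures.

9.65

ω = 232.5 rad/s.  Crank-pin speed |V_A| = rω = 9.6259 m/s, perpendicular to OA.
Rod angle: sinφ = −(r/L) sinθ ⇒ φ = -12.188°; ω_rod = −rω cosθ/√(L²−r²sin²θ) = -14.496 rad/s.
V_P = V_A + ω_rod × AP, with AP = 0.113 m along the rod.
Components: V_Px = −rω sinθ − a·ω_rod·sinφ = -9.5942 m/s;  V_Py = rω cosθ + a·ω_rod·cosφ = +1.0683 m/s.
|V_P| = √(V_Px² + V_Py²) = 9.6535 m/s.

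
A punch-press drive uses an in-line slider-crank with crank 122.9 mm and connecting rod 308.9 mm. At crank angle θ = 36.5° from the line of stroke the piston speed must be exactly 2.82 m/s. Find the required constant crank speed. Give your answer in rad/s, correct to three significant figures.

29.0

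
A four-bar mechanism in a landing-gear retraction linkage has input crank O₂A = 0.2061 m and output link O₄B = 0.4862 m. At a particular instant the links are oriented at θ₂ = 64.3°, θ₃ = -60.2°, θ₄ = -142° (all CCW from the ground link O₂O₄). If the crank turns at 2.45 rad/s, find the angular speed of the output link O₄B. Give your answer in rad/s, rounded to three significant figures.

ω₂ = 2.45 rad/s
Differentiating the loop-closure r₂e^{iθ₂}+r₃e^{iθ₃}=r₁+r₄e^{iθ₄} gives r₂ω₂e^{iθ₂}+r₃ω₃e^{iθ₃}=r₄ω₄e^{iθ₄}.
Eliminating the other unknown: ω₄ = r₂ω₂ sin(θ₂−θ₃) / [r₄ sin(θ₄−θ₃)].
Numerator sine = +0.82413; denominator sine = -0.98978.
Result = 0.2061·2.45·(+0.82413) / (0.4862·(-0.98978)) = -0.86474 rad/s; magnitude 0.86474 rad/s.

0.865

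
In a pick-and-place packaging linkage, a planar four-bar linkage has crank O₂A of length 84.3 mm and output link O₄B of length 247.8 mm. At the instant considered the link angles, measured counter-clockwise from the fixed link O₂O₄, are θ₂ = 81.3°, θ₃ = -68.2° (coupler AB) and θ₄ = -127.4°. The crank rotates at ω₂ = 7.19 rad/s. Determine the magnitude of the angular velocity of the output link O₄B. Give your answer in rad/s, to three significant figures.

ω₂ = 7.19 rad/s
Differentiating the loop-closure r₂e^{iθ₂}+r₃e^{iθ₃}=r₁+r₄e^{iθ₄} gives r₂ω₂e^{iθ₂}+r₃ω₃e^{iθ₃}=r₄ω₄e^{iθ₄}.
Eliminating the other unknown: ω₄ = r₂ω₂ sin(θ₂−θ₃) / [r₄ sin(θ₄−θ₃)].
Numerator sine = +0.50754; denominator sine = -0.85896.
Result = 0.0843·7.19·(+0.50754) / (0.2478·(-0.85896)) = -1.4453 rad/s; magnitude 1.4453 rad/s.

1.45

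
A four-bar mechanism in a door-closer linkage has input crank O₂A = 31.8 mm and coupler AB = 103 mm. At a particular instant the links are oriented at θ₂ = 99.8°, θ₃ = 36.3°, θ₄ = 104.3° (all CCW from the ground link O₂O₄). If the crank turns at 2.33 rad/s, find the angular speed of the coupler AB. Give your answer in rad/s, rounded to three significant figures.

0.0609

ω₂ = 2.33 rad/s
Differentiating the loop-closure r₂e^{iθ₂}+r₃e^{iθ₃}=r₁+r₄e^{iθ₄} gives r₂ω₂e^{iθ₂}+r₃ω₃e^{iθ₃}=r₄ω₄e^{iθ₄}.
Eliminating the other unknown: ω₃ = r₂ω₂ sin(θ₄−θ₂) / [r₃ sin(θ₃−θ₄)].
Numerator sine = +0.07846; denominator sine = -0.92718.
Result = 0.0318·2.33·(+0.07846) / (0.103·(-0.92718)) = -0.060873 rad/s; magnitude 0.060873 rad/s.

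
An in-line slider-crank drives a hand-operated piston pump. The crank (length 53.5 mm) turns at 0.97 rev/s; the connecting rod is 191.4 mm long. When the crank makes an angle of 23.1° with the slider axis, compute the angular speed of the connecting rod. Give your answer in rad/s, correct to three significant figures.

1.58

ω = 6.095 rad/s (converted from 0.97 rev/s).
The rod makes angle φ with the slider axis where L sinφ = r sinθ; differentiating, L cosφ·φ̇ = r ω cosθ.
L cosφ = √(L² − r² sin²θ) = 0.19025 m.
|ω_rod| = r ω |cosθ| / √(L² − r² sin²θ) = 0.0535·6.095·0.91982/0.19025 = 1.5765 rad/s.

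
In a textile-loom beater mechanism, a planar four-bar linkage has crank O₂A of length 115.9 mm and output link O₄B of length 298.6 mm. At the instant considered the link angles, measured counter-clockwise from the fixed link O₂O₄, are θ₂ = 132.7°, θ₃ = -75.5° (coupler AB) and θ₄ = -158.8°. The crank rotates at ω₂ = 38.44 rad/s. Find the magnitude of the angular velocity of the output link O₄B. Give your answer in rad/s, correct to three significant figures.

ω₂ = 38.44 rad/s
Differentiating the loop-closure r₂e^{iθ₂}+r₃e^{iθ₃}=r₁+r₄e^{iθ₄} gives r₂ω₂e^{iθ₂}+r₃ω₃e^{iθ₃}=r₄ω₄e^{iθ₄}.
Eliminating the other unknown: ω₄ = r₂ω₂ sin(θ₂−θ₃) / [r₄ sin(θ₄−θ₃)].
Numerator sine = -0.47255; denominator sine = -0.99317.
Result = 0.1159·38.44·(-0.47255) / (0.2986·(-0.99317)) = +7.0991 rad/s; magnitude 7.0991 rad/s.

7.10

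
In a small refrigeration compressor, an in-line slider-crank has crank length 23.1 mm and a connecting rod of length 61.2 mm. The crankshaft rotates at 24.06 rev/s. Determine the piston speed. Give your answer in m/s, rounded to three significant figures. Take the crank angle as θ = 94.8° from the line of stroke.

ω = 2π·24.1 = 151.2 rad/s
For an in-line slider-crank, x = r cosθ + √(L² − r² sin²θ), so v = −rω sinθ·[1 + r cosθ/√(L² − r² sin²θ)].
With r = 0.0231 m, L = 0.0612 m, θ = 94.8°: √(L² − r² sin²θ) = 0.056706 m.
v = −0.0231·151.2·0.99649·[1 + 0.0231·-0.08368/0.056706] = -3.3612 m/s.
|v| = 3.3612 m/s.

3.36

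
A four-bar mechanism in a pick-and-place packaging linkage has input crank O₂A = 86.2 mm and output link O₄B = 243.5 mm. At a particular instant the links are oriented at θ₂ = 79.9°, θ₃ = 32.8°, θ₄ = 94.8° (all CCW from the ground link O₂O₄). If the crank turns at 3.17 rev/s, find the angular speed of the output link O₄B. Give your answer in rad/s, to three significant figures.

5.85

ω₂ = 19.92 rad/s (from 3.17 rev/s).
Differentiating the loop-closure r₂e^{iθ₂}+r₃e^{iθ₃}=r₁+r₄e^{iθ₄} gives r₂ω₂e^{iθ₂}+r₃ω₃e^{iθ₃}=r₄ω₄e^{iθ₄}.
Eliminating the other unknown: ω₄ = r₂ω₂ sin(θ₂−θ₃) / [r₄ sin(θ₄−θ₃)].
Numerator sine = +0.73254; denominator sine = +0.88295.
Result = 0.0862·19.92·(+0.73254) / (0.2435·(+0.88295)) = +5.8499 rad/s; magnitude 5.8499 rad/s.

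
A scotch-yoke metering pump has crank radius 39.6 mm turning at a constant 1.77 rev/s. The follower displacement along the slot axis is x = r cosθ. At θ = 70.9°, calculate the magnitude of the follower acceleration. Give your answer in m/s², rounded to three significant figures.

ω = 11.12 rad/s (from 1.77 rev/s).
x = r cosθ ⇒ ẍ = −rω² cosθ (ω constant).
|a| = rω²|cosθ| = 0.0396·(11.12)²·|cos 70.9°| = 1.6026 m/s².

1.60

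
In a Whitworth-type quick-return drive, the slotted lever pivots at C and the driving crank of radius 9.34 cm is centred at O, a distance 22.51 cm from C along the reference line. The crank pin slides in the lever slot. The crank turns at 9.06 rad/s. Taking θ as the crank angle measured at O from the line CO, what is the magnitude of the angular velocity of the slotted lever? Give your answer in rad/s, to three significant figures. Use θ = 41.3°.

ω = 9.06 rad/s
Crank pin A relative to C: A = (d + r cosθ, r sinθ); lever angle φ = atan2(r sinθ, d + r cosθ).
Differentiating tanφ: φ̇ = rω(d cosθ + r)/(d² + r² + 2dr cosθ).
d² + r² + 2dr cosθ = |CA|² = 0.0909832 m²;  d cosθ + r = +0.26251 m.
|ω_lever| = |0.0934·9.06·+0.26251| / 0.0909832 = 2.4415 rad/s.

2.44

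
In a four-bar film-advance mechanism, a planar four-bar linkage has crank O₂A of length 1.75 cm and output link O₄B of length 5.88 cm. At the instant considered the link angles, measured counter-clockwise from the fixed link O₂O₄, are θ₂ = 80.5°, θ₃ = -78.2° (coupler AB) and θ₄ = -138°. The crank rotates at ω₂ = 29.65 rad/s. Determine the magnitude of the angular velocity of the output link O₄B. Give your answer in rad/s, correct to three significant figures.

3.71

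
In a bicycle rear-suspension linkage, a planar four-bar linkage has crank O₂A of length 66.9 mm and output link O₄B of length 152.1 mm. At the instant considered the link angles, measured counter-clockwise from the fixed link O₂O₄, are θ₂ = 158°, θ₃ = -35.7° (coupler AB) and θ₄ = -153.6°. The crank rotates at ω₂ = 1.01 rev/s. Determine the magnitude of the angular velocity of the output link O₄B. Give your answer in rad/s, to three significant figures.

0.748

ω₂ = 6.346 rad/s (from 1.01 rev/s).
Differentiating the loop-closure r₂e^{iθ₂}+r₃e^{iθ₃}=r₁+r₄e^{iθ₄} gives r₂ω₂e^{iθ₂}+r₃ω₃e^{iθ₃}=r₄ω₄e^{iθ₄}.
Eliminating the other unknown: ω₄ = r₂ω₂ sin(θ₂−θ₃) / [r₄ sin(θ₄−θ₃)].
Numerator sine = -0.23684; denominator sine = -0.88377.
Result = 0.0669·6.346·(-0.23684) / (0.1521·(-0.88377)) = +0.74802 rad/s; magnitude 0.74802 rad/s.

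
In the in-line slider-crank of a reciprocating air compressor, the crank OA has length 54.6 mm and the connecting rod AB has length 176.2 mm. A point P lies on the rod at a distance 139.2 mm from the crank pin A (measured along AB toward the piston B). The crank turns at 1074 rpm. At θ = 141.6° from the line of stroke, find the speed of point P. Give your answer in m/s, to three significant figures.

3.23

ω = 112.5 rad/s.  Crank-pin speed |V_A| = rω = 6.1408 m/s, perpendicular to OA.
Rod angle: sinφ = −(r/L) sinθ ⇒ φ = -11.097°; ω_rod = −rω cosθ/√(L²−r²sin²θ) = +27.833 rad/s.
V_P = V_A + ω_rod × AP, with AP = 0.1392 m along the rod.
Components: V_Px = −rω sinθ − a·ω_rod·sinφ = -3.0686 m/s;  V_Py = rω cosθ + a·ω_rod·cosφ = -1.0106 m/s.
|V_P| = √(V_Px² + V_Py²) = 3.2307 m/s.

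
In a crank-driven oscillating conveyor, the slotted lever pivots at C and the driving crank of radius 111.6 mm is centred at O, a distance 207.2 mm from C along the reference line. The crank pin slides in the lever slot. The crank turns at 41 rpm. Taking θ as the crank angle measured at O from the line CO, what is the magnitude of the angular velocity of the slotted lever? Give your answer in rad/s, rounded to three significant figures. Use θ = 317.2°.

ω = 4.294 rad/s (from 41 rpm).
Crank pin A relative to C: A = (d + r cosθ, r sinθ); lever angle φ = atan2(r sinθ, d + r cosθ).
Differentiating tanφ: φ̇ = rω(d cosθ + r)/(d² + r² + 2dr cosθ).
d² + r² + 2dr cosθ = |CA|² = 0.0893192 m²;  d cosθ + r = +0.26363 m.
|ω_lever| = |0.1116·4.294·+0.26363| / 0.0893192 = 1.4142 rad/s.

1.41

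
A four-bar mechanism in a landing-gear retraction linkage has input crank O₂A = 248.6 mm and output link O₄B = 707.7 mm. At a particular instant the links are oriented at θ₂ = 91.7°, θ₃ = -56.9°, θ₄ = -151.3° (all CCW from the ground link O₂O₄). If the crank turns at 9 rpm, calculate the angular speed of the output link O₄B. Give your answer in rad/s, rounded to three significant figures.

0.173

ω₂ = 0.9425 rad/s (from 9 rpm).
Differentiating the loop-closure r₂e^{iθ₂}+r₃e^{iθ₃}=r₁+r₄e^{iθ₄} gives r₂ω₂e^{iθ₂}+r₃ω₃e^{iθ₃}=r₄ω₄e^{iθ₄}.
Eliminating the other unknown: ω₄ = r₂ω₂ sin(θ₂−θ₃) / [r₄ sin(θ₄−θ₃)].
Numerator sine = +0.52101; denominator sine = -0.99705.
Result = 0.2486·0.9425·(+0.52101) / (0.7077·(-0.99705)) = -0.173 rad/s; magnitude 0.173 rad/s.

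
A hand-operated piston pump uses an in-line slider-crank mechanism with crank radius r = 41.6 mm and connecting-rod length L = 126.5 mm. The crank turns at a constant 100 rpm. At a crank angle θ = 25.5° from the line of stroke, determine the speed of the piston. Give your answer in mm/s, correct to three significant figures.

ω = 2π·100/60 = 10.47 rad/s
For an in-line slider-crank, x = r cosθ + √(L² − r² sin²θ), so v = −rω sinθ·[1 + r cosθ/√(L² − r² sin²θ)].
With r = 0.0416 m, L = 0.1265 m, θ = 25.5°: √(L² − r² sin²θ) = 0.12523 m.
v = −0.0416·10.47·0.43051·[1 + 0.0416·0.90259/0.12523] = -0.24378 m/s.
|v| = 0.24378 m/s = 243.78 mm/s.

244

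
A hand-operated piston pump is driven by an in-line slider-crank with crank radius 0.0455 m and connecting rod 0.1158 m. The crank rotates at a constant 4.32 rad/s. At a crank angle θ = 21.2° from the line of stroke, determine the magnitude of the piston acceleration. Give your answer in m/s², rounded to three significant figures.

ω = 4.32 rad/s
x(θ) = r cosθ + √(L² − r² sin²θ); with ω constant, a = ω²·d²x/dθ².
d²x/dθ² = −r cosθ − r²(cos2θ)/√u − r⁴ sin²2θ/(4u^{3/2}),  u = L² − r² sin²θ = 0.0131389 m².
Substituting r = 0.0455 m, L = 0.1158 m, θ = 21.2°: d²x/dθ² = -0.056082 m.
a = ω²·d²x/dθ² = (4.32)²·(-0.056082) = -1.0466 m/s²;  |a| = 1.0466 m/s².

1.05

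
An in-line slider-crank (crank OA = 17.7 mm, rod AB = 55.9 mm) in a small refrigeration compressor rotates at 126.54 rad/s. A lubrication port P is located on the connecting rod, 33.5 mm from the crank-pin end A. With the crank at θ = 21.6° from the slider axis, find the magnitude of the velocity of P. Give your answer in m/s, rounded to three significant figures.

ω = 126.5 rad/s.  Crank-pin speed |V_A| = rω = 2.2398 m/s, perpendicular to OA.
Rod angle: sinφ = −(r/L) sinθ ⇒ φ = -6.694°; ω_rod = −rω cosθ/√(L²−r²sin²θ) = -37.509 rad/s.
V_P = V_A + ω_rod × AP, with AP = 0.0335 m along the rod.
Components: V_Px = −rω sinθ − a·ω_rod·sinφ = -0.97098 m/s;  V_Py = rω cosθ + a·ω_rod·cosφ = +0.83448 m/s.
|V_P| = √(V_Px² + V_Py²) = 1.2803 m/s.

1.28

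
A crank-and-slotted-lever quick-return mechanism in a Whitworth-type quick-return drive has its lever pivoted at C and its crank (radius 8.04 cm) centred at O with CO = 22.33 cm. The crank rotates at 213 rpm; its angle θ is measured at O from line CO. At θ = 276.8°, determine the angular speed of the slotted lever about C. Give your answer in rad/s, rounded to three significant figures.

ω = 22.31 rad/s (from 213 rpm).
Crank pin A relative to C: A = (d + r cosθ, r sinθ); lever angle φ = atan2(r sinθ, d + r cosθ).
Differentiating tanφ: φ̇ = rω(d cosθ + r)/(d² + r² + 2dr cosθ).
d² + r² + 2dr cosθ = |CA|² = 0.0605785 m²;  d cosθ + r = +0.10684 m.
|ω_lever| = |0.0804·22.31·+0.10684| / 0.0605785 = 3.1628 rad/s.

3.16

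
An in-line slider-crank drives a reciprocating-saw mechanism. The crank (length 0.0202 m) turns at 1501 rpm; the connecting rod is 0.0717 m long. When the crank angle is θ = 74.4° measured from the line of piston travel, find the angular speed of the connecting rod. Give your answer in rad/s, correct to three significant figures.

12.4

ω = 157.2 rad/s (converted from 1501 rpm).
The rod makes angle φ with the slider axis where L sinφ = r sinθ; differentiating, L cosφ·φ̇ = r ω cosθ.
L cosφ = √(L² − r² sin²θ) = 0.06901 m.
|ω_rod| = r ω |cosθ| / √(L² − r² sin²θ) = 0.0202·157.2·0.26892/0.06901 = 12.373 rad/s.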